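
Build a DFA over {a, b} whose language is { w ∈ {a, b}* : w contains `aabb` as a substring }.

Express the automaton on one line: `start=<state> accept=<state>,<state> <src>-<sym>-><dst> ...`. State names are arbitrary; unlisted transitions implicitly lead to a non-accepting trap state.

start=s0 accept=s4 s0-a->s1 s0-b->s0 s1-a->s2 s1-b->s0 s2-a->s2 s2-b->s3 s3-a->s1 s3-b->s4 s4-a->s4 s4-b->s4

States s0..s3 record the length of the longest prefix of `aabb` that matches the current input suffix. Reaching s4 means `aabb` has been seen, and we stay there forever. Accept from s4.
A 5-state machine:
        a   b  
>  s0   s1  s0 
   s1   s2  s0 
   s2   s2  s3 
   s3   s1  s4 
 * s4   s4  s4 
(> = start, * = accepting)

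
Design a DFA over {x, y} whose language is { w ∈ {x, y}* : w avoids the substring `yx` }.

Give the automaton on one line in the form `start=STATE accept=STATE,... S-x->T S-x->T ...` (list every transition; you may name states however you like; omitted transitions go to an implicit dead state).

start=q0 accept=q0,q1 q0-x->q0 q0-y->q1 q1-x->q2 q1-y->q1 q2-x->q2 q2-y->q2

Track partial matches of the forbidden pattern `yx`. State q2 is a dead state reached once `yx` has occurred; every other state accepts. q0 means no part of `yx` is currently matched.
3 states suffice.
        x   y  
>* q0   q0  q1 
 * q1   q2  q1 
   q2   q2  q2 
(> = start, * = accepting)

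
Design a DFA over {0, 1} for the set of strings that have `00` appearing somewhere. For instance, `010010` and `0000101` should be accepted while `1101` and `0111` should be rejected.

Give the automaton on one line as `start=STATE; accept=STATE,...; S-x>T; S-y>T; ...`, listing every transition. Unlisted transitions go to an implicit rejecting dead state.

Track how much of `00` has been matched so far: state q0 is no progress, q2 is the absorbing accept state reached once `00` has occurred. Intermediate states record partial matches; on a mismatch, fall back to the longest reusable overlap.
        0   1  
>  q0   q1  q0 
   q1   q2  q0 
 * q2   q2  q2 
(> = start, * = accepting)

start=q0; accept=q2; q0-0>q1; q0-1>q0; q1-0>q2; q1-1>q0; q2-0>q2; q2-1>q2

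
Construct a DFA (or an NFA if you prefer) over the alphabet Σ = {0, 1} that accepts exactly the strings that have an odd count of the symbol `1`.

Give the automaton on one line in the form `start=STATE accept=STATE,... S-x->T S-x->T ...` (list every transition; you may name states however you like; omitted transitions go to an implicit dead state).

start=q0 accept=q1 q0-0->q0 q0-1->q1 q1-0->q1 q1-1->q0

Keep the running count of `1`s modulo 2: each `1` advances along the cycle q0 → q1 → q0 while other symbols loop. Accept at q1.
With 2 states:
        0   1  
>  q0   q0  q1 
 * q1   q1  q0 
(> = start, * = accepting)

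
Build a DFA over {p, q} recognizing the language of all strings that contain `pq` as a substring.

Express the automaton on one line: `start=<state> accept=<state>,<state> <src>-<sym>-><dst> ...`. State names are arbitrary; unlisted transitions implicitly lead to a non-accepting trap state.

States s0..s1 record the length of the longest prefix of `pq` that matches the current input suffix. Reaching s2 means `pq` has been seen, and we stay there forever. Accept from s2.
3 states suffice.
        p   q  
>  s0   s1  s0 
   s1   s1  s2 
 * s2   s2  s2 
(> = start, * = accepting)

start=s0 accept=s2 s0-p->s1 s0-q->s0 s1-p->s1 s1-q->s2 s2-p->s2 s2-q->s2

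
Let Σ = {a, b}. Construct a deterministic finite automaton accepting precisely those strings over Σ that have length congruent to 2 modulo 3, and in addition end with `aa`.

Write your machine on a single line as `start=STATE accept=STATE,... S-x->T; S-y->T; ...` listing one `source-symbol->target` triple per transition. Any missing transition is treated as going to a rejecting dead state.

Build one automaton per condition and run them in lockstep. One (3 states) tracks the input length modulo 3; the other (3 states) tracks how much of the suffix `aa` has currently been matched. Each combined state is a pair, one component from each; accept when both components accept. Equivalent product states are then merged.
A 5-state machine:
        a   b  
>  S0   S1  S2 
   S1   S3  S4 
   S2   S4  S4 
 * S3   S0  S0 
   S4   S0  S0 
(> = start, * = accepting)

start=S0; accept=S3; S0-a->S1; S0-b->S2; S1-a->S3; S1-b->S4; S2-a->S4; S2-b->S4; S3-a->S0; S3-b->S0; S4-a->S0; S4-b->S0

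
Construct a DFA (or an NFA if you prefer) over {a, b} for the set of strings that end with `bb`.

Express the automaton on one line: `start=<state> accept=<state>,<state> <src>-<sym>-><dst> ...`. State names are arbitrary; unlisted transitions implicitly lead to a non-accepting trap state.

Let each state record the length of the longest suffix of the input read so far that is also a prefix of `bb`. q1 means the last symbol is `b`; q2 means the last 2 symbols are `bb`. Accept only at q2, where the string currently ends in `bb`.
A 3-state machine:
        a   b  
>  q0   q0  q1 
   q1   q0  q2 
 * q2   q0  q2 
(> = start, * = accepting)

start=q0 accept=q2 q0-a->q0 q0-b->q1 q1-a->q0 q1-b->q2 q2-a->q0 q2-b->q2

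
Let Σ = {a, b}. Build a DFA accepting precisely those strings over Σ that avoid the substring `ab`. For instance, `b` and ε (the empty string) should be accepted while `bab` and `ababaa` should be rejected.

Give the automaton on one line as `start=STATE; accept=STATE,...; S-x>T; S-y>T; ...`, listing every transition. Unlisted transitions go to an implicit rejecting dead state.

Track partial matches of the forbidden pattern `ab`. State q2 is a dead state reached once `ab` has occurred; every other state accepts. q0 means no part of `ab` is currently matched.
3 states suffice.
        a   b  
>* q0   q1  q0 
 * q1   q1  q2 
   q2   q2  q2 
(> = start, * = accepting)

start=q0; accept=q0,q1; q0-a>q1; q0-b>q0; q1-a>q1; q1-b>q2; q2-a>q2; q2-b>q2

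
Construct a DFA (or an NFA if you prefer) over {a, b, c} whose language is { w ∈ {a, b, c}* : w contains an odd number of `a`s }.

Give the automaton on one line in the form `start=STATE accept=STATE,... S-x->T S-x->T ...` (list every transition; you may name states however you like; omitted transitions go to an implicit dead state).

The only thing that matters is how many `a`s have appeared, reduced mod 2. Use one state per residue: q0 for 0, …, q1 for 1. Reading `a` moves to the next residue; anything else stays put. q1 is accepting.
With 2 states:
        a   b   c  
>  q0   q1  q0  q0 
 * q1   q0  q1  q1 
(> = start, * = accepting)

start=q0 accept=q1 q0-a->q1 q0-b->q0 q0-c->q0 q1-a->q0 q1-b->q1 q1-c->q1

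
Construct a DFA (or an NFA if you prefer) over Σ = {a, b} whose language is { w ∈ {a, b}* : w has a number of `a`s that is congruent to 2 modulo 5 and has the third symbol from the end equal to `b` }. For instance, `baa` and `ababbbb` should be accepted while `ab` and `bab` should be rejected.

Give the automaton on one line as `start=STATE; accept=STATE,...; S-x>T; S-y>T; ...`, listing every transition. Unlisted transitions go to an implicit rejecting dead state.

start=q0; accept=q10,q13,q14,q15; q0-a>q1; q0-b>q2; q1-a>q3; q1-b>q4; q2-a>q5; q2-b>q2; q3-a>q6; q3-b>q7; q4-a>q8; q4-b>q9; q5-a>q10; q5-b>q4; q6-a>q11; q6-b>q6; q7-a>q6; q7-b>q12; q8-a>q6; q8-b>q13; q9-a>q14; q9-b>q9; q10-a>q6; q10-b>q7; q11-a>q0; q11-b>q11; q12-a>q6; q12-b>q15; q13-a>q6; q13-b>q12; q14-a>q6; q14-b>q13; q15-a>q6; q15-b>q15

Build one automaton per condition and run them in lockstep. One (5 states) tracks the count of `a`s modulo 5; the other (15 states) tracks the last 3 symbols read. Each combined state is a pair, one component from each; accept when both components accept. Minimizing collapses redundant product states.
16 states suffice.
          a    b  
>  q0     q1   q2 
   q1     q3   q4 
   q2     q5   q2 
   q3     q6   q7 
   q4     q8   q9 
   q5    q10   q4 
   q6    q11   q6 
   q7     q6  q12 
   q8     q6  q13 
   q9    q14   q9 
 * q10    q6   q7 
   q11    q0  q11 
   q12    q6  q15 
 * q13    q6  q12 
 * q14    q6  q13 
 * q15    q6  q15 
(> = start, * = accepting)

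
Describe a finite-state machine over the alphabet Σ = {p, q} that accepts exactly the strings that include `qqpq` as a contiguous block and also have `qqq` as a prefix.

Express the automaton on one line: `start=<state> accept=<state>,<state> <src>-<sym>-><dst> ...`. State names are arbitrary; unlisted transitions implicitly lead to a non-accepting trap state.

Build one automaton per condition and run them in lockstep. The first has 5 states tracking whether and how much of `qqpq` has been seen; the second has 5 states tracking whether the input so far still matches the prefix `qqq`. A product state is a pair (one from each), accepting exactly when both do.
A 13-state machine:
          p    q  
>  S0     S1   S2 
   S1     S1   S3 
   S2     S1   S4 
   S3     S1   S5 
   S4     S6   S7 
   S5     S6   S5 
   S6     S1   S8 
   S7     S9   S7 
   S8     S8   S8 
   S9    S10  S11 
   S10   S10  S12 
 * S11   S11  S11 
   S12   S10   S7 
(> = start, * = accepting)

start=S0 accept=S11 S0-p->S1 S0-q->S2 S1-p->S1 S1-q->S3 S2-p->S1 S2-q->S4 S3-p->S1 S3-q->S5 S4-p->S6 S4-q->S7 S5-p->S6 S5-q->S5 S6-p->S1 S6-q->S8 S7-p->S9 S7-q->S7 S8-p->S8 S8-q->S8 S9-p->S10 S9-q->S11 S10-p->S10 S10-q->S12 S11-p->S11 S11-q->S11 S12-p->S10 S12-q->S7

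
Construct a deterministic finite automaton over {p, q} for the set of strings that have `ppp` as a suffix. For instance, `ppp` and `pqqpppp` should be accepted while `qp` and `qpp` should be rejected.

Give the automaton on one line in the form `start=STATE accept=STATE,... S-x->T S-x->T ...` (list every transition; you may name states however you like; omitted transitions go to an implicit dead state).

start=s0 accept=s3 s0-p->s1 s0-q->s0 s1-p->s2 s1-q->s0 s2-p->s3 s2-q->s0 s3-p->s3 s3-q->s0

Remember how much of `ppp` the current input suffix matches. State s0 means no match yet; s1 means the last symbol is `p`; s2 means the last 2 symbols are `pp`; s3 means the last 3 symbols are `ppp`. Only s3 accepts. On a mismatch, fall back to the longest proper suffix that is still a prefix of `ppp`.
        p   q  
>  s0   s1  s0 
   s1   s2  s0 
   s2   s3  s0 
 * s3   s3  s0 
(> = start, * = accepting)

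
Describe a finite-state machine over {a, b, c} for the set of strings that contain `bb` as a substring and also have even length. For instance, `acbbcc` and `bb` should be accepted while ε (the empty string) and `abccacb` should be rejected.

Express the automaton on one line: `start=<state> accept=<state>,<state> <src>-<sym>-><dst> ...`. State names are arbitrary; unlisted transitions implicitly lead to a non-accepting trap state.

Run two small machines in parallel and take their product. One (3 states) tracks whether and how much of `bb` has been seen; the other (2 states) tracks the input length modulo 2. Each combined state is a pair, one component from each; accept when both components accept.
A 6-state machine:
        a   b   c  
>  q0   q1  q2  q1 
   q1   q0  q3  q0 
   q2   q0  q4  q0 
   q3   q1  q5  q1 
 * q4   q5  q5  q5 
   q5   q4  q4  q4 
(> = start, * = accepting)

start=q0 accept=q4 q0-a->q1 q0-b->q2 q0-c->q1 q1-a->q0 q1-b->q3 q1-c->q0 q2-a->q0 q2-b->q4 q2-c->q0 q3-a->q1 q3-b->q5 q3-c->q1 q4-a->q5 q4-b->q5 q4-c->q5 q5-a->q4 q5-b->q4 q5-c->q4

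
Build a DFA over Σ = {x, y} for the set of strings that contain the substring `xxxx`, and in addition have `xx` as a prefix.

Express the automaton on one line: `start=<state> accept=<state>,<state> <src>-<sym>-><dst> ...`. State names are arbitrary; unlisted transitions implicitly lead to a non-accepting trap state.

start=q0 accept=q6 q0-x->q1 q0-y->q2 q1-x->q3 q1-y->q2 q2-x->q2 q2-y->q2 q3-x->q4 q3-y->q5 q4-x->q6 q4-y->q5 q5-x->q7 q5-y->q5 q6-x->q6 q6-y->q6 q7-x->q3 q7-y->q5

Handle the two conditions separately and then intersect. The first has 5 states tracking whether and how much of `xxxx` has been seen; the second has 4 states tracking whether the input so far still matches the prefix `xx`. A product state is a pair (one from each), accepting exactly when both do. Minimizing collapses redundant product states.
        x   y  
>  q0   q1  q2 
   q1   q3  q2 
   q2   q2  q2 
   q3   q4  q5 
   q4   q6  q5 
   q5   q7  q5 
 * q6   q6  q6 
   q7   q3  q5 
(> = start, * = accepting)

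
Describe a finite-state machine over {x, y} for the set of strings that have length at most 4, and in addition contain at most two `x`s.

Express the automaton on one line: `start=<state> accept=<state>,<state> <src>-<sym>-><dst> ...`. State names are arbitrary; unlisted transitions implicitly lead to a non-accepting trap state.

Run two small machines in parallel and take their product. The first has 6 states tracking the input length, saturating at 5; the second has 4 states tracking the count of `x`s, saturating at 3. A product state is a pair (one from each), accepting exactly when both do. Equivalent product states are then merged.
        x   y  
>* S0   S1  S2 
 * S1   S3  S4 
 * S2   S4  S5 
 * S3   S6  S7 
 * S4   S7  S8 
 * S5   S8  S8 
   S6   S6  S6 
 * S7   S6  S9 
 * S8   S9  S9 
 * S9   S6  S6 
(> = start, * = accepting)

start=S0 accept=S0,S1,S2,S3,S4,S5,S7,S8,S9 S0-x->S1 S0-y->S2 S1-x->S3 S1-y->S4 S2-x->S4 S2-y->S5 S3-x->S6 S3-y->S7 S4-x->S7 S4-y->S8 S5-x->S8 S5-y->S8 S6-x->S6 S6-y->S6 S7-x->S6 S7-y->S9 S8-x->S9 S8-y->S9 S9-x->S6 S9-y->S6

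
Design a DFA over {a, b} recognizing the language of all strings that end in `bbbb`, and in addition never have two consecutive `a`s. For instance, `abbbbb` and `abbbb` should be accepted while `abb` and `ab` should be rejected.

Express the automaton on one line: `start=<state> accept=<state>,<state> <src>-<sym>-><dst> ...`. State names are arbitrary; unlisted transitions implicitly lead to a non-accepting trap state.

start=s0 accept=s8 s0-a->s1 s0-b->s2 s1-a->s3 s1-b->s2 s2-a->s1 s2-b->s4 s3-a->s3 s3-b->s5 s4-a->s1 s4-b->s6 s5-a->s3 s5-b->s7 s6-a->s1 s6-b->s8 s7-a->s3 s7-b->s9 s8-a->s1 s8-b->s8 s9-a->s3 s9-b->s10 s10-a->s3 s10-b->s10

Build one automaton per condition and run them in lockstep. One (5 states) tracks how much of the suffix `bbbb` has currently been matched; the other (3 states) tracks partial matches of the forbidden pattern `aa`. Each combined state is a pair, one component from each; accept when both components accept.
11 states suffice.
          a    b  
>  s0     s1   s2 
   s1     s3   s2 
   s2     s1   s4 
   s3     s3   s5 
   s4     s1   s6 
   s5     s3   s7 
   s6     s1   s8 
   s7     s3   s9 
 * s8     s1   s8 
   s9     s3  s10 
   s10    s3  s10 
(> = start, * = accepting)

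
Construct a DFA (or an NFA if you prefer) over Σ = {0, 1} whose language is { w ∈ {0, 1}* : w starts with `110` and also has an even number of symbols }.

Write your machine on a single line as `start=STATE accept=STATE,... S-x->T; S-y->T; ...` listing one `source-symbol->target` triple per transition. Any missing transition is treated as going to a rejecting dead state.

Run two small machines in parallel and take their product. The first has 5 states tracking whether the input so far still matches the prefix `110`; the second has 2 states tracking the input length modulo 2. A product state is a pair (one from each), accepting exactly when both do.
A 7-state machine:
        0   1  
>  S0   S1  S2 
   S1   S3  S3 
   S2   S3  S4 
   S3   S1  S1 
   S4   S5  S1 
   S5   S6  S6 
 * S6   S5  S5 
(> = start, * = accepting)

start=S0; accept=S6; S0-0->S1; S0-1->S2; S1-0->S3; S1-1->S3; S2-0->S3; S2-1->S4; S3-0->S1; S3-1->S1; S4-0->S5; S4-1->S1; S5-0->S6; S5-1->S6; S6-0->S5; S6-1->S5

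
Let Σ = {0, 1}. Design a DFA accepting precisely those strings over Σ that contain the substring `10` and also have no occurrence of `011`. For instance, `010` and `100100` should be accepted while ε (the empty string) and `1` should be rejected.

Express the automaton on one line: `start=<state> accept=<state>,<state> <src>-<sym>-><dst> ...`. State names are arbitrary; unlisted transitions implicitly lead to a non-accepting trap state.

Run two small machines in parallel and take their product. One (3 states) tracks whether and how much of `10` has been seen; the other (4 states) tracks partial matches of the forbidden pattern `011`. Each combined state is a pair, one component from each; accept when both components accept. Minimizing collapses redundant product states.
With 7 states:
        0   1  
>  q0   q1  q2 
   q1   q1  q3 
   q2   q4  q2 
   q3   q4  q5 
 * q4   q4  q6 
   q5   q5  q5 
 * q6   q4  q5 
(> = start, * = accepting)

start=q0 accept=q4,q6 q0-0->q1 q0-1->q2 q1-0->q1 q1-1->q3 q2-0->q4 q2-1->q2 q3-0->q4 q3-1->q5 q4-0->q4 q4-1->q6 q5-0->q5 q5-1->q5 q6-0->q4 q6-1->q5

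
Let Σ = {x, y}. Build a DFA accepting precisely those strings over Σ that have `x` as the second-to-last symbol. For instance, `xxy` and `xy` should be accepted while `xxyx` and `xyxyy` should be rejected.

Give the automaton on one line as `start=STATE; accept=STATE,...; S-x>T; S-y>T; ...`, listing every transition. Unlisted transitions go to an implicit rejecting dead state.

Because acceptance depends on a position counted from the end, the machine has to buffer the most recent 2 symbols. Make each state the string of the last up-to-2 symbols read; on input `x` shift the window left and append `x`. Accept when the buffered window has length 2 and begins with `x`.
A 7-state machine:
        x   y  
>  q0   q1  q2 
   q1   q3  q4 
   q2   q5  q6 
 * q3   q3  q4 
 * q4   q5  q6 
   q5   q3  q4 
   q6   q5  q6 
(> = start, * = accepting)

start=q0; accept=q3,q4; q0-x>q1; q0-y>q2; q1-x>q3; q1-y>q4; q2-x>q5; q2-y>q6; q3-x>q3; q3-y>q4; q4-x>q5; q4-y>q6; q5-x>q3; q5-y>q4; q6-x>q5; q6-y>q6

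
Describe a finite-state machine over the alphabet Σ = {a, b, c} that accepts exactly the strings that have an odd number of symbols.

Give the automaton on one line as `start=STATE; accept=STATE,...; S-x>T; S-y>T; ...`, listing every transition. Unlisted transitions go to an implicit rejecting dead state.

start=S0; accept=S1; S0-a>S1; S0-b>S1; S0-c>S1; S1-a>S0; S1-b>S0; S1-c>S0

Only the length mod 2 matters, so use a 2-cycle: from any state, every input symbol moves to the next state, wrapping S1 back to S0. Mark S1 accepting.
        a   b   c  
>  S0   S1  S1  S1 
 * S1   S0  S0  S0 
(> = start, * = accepting)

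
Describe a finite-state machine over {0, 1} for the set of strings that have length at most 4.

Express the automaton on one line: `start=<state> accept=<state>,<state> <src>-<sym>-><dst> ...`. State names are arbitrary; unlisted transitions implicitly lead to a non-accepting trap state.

Count input length up to 5: every symbol moves from s0 toward s5, which means 'more than 4' and absorbs. Accept from {s0, s1, s2, s3, s4}.
        0   1  
>* s0   s1  s1 
 * s1   s2  s2 
 * s2   s3  s3 
 * s3   s4  s4 
 * s4   s5  s5 
   s5   s5  s5 
(> = start, * = accepting)

start=s0 accept=s0,s1,s2,s3,s4 s0-0->s1 s0-1->s1 s1-0->s2 s1-1->s2 s2-0->s3 s2-1->s3 s3-0->s4 s3-1->s4 s4-0->s5 s4-1->s5 s5-0->s5 s5-1->s5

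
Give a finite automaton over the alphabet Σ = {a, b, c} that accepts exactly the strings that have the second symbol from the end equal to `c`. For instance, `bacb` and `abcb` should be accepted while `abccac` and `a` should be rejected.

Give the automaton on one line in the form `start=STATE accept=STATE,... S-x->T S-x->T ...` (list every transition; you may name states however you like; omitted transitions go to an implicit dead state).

Because acceptance depends on a position counted from the end, the machine has to buffer the most recent 2 symbols. Make each state the string of the last up-to-2 symbols read; on input `x` shift the window left and append `x`. Accept when the buffered window has length 2 and begins with `c`.
          a    b    c  
>  q0     q1   q2   q3 
   q1     q4   q5   q6 
   q2     q7   q8   q9 
   q3    q10  q11  q12 
   q4     q4   q5   q6 
   q5     q7   q8   q9 
   q6    q10  q11  q12 
   q7     q4   q5   q6 
   q8     q7   q8   q9 
   q9    q10  q11  q12 
 * q10    q4   q5   q6 
 * q11    q7   q8   q9 
 * q12   q10  q11  q12 
(> = start, * = accepting)

start=q0 accept=q10,q11,q12 q0-a->q1 q0-b->q2 q0-c->q3 q1-a->q4 q1-b->q5 q1-c->q6 q2-a->q7 q2-b->q8 q2-c->q9 q3-a->q10 q3-b->q11 q3-c->q12 q4-a->q4 q4-b->q5 q4-c->q6 q5-a->q7 q5-b->q8 q5-c->q9 q6-a->q10 q6-b->q11 q6-c->q12 q7-a->q4 q7-b->q5 q7-c->q6 q8-a->q7 q8-b->q8 q8-c->q9 q9-a->q10 q9-b->q11 q9-c->q12 q10-a->q4 q10-b->q5 q10-c->q6 q11-a->q7 q11-b->q8 q11-c->q9 q12-a->q10 q12-b->q11 q12-c->q12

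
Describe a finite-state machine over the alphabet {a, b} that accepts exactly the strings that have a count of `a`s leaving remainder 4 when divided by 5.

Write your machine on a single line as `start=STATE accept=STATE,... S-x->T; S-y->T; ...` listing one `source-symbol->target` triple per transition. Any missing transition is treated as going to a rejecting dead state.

start=q0; accept=q4; q0-a->q1; q0-b->q0; q1-a->q2; q1-b->q1; q2-a->q3; q2-b->q2; q3-a->q4; q3-b->q3; q4-a->q0; q4-b->q4

The only thing that matters is how many `a`s have appeared, reduced mod 5. Use one state per residue: q0 for 0, …, q4 for 4. Reading `a` moves to the next residue; anything else stays put. q4 is accepting.
With 5 states:
        a   b  
>  q0   q1  q0 
   q1   q2  q1 
   q2   q3  q2 
   q3   q4  q3 
 * q4   q0  q4 
(> = start, * = accepting)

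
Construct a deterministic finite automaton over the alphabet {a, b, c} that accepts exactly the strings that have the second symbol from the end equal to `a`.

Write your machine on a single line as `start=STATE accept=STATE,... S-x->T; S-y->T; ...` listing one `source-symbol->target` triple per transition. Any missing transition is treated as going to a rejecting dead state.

start=q0; accept=q4,q5,q6; q0-a->q1; q0-b->q2; q0-c->q3; q1-a->q4; q1-b->q5; q1-c->q6; q2-a->q7; q2-b->q8; q2-c->q9; q3-a->q10; q3-b->q11; q3-c->q12; q4-a->q4; q4-b->q5; q4-c->q6; q5-a->q7; q5-b->q8; q5-c->q9; q6-a->q10; q6-b->q11; q6-c->q12; q7-a->q4; q7-b->q5; q7-c->q6; q8-a->q7; q8-b->q8; q8-c->q9; q9-a->q10; q9-b->q11; q9-c->q12; q10-a->q4; q10-b->q5; q10-c->q6; q11-a->q7; q11-b->q8; q11-c->q9; q12-a->q10; q12-b->q11; q12-c->q12

Because acceptance depends on a position counted from the end, the machine has to buffer the most recent 2 symbols. Make each state the string of the last up-to-2 symbols read; on input `x` shift the window left and append `x`. Accept when the buffered window has length 2 and begins with `a`.
          a    b    c  
>  q0     q1   q2   q3 
   q1     q4   q5   q6 
   q2     q7   q8   q9 
   q3    q10  q11  q12 
 * q4     q4   q5   q6 
 * q5     q7   q8   q9 
 * q6    q10  q11  q12 
   q7     q4   q5   q6 
   q8     q7   q8   q9 
   q9    q10  q11  q12 
   q10    q4   q5   q6 
   q11    q7   q8   q9 
   q12   q10  q11  q12 
(> = start, * = accepting)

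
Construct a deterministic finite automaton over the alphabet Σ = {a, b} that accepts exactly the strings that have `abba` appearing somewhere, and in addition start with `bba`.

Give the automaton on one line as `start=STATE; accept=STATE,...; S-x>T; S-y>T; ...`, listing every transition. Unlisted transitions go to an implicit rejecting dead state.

start=s0; accept=s7; s0-a>s1; s0-b>s2; s1-a>s1; s1-b>s1; s2-a>s1; s2-b>s3; s3-a>s4; s3-b>s1; s4-a>s4; s4-b>s5; s5-a>s4; s5-b>s6; s6-a>s7; s6-b>s8; s7-a>s7; s7-b>s7; s8-a>s4; s8-b>s8

Run two small machines in parallel and take their product. One (5 states) tracks whether and how much of `abba` has been seen; the other (5 states) tracks whether the input so far still matches the prefix `bba`. Each combined state is a pair, one component from each; accept when both components accept. After merging equivalent states the machine shrinks.
With 9 states:
        a   b  
>  s0   s1  s2 
   s1   s1  s1 
   s2   s1  s3 
   s3   s4  s1 
   s4   s4  s5 
   s5   s4  s6 
   s6   s7  s8 
 * s7   s7  s7 
   s8   s4  s8 
(> = start, * = accepting)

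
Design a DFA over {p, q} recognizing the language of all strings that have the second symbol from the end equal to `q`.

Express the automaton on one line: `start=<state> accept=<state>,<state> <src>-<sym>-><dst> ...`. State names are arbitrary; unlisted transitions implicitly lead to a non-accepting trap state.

start=s0 accept=s5,s6 s0-p->s1 s0-q->s2 s1-p->s3 s1-q->s4 s2-p->s5 s2-q->s6 s3-p->s3 s3-q->s4 s4-p->s5 s4-q->s6 s5-p->s3 s5-q->s4 s6-p->s5 s6-q->s6

Because acceptance depends on a position counted from the end, the machine has to buffer the most recent 2 symbols. Make each state the string of the last up-to-2 symbols read; on input `x` shift the window left and append `x`. Accept when the buffered window has length 2 and begins with `q`.
        p   q  
>  s0   s1  s2 
   s1   s3  s4 
   s2   s5  s6 
   s3   s3  s4 
   s4   s5  s6 
 * s5   s3  s4 
 * s6   s5  s6 
(> = start, * = accepting)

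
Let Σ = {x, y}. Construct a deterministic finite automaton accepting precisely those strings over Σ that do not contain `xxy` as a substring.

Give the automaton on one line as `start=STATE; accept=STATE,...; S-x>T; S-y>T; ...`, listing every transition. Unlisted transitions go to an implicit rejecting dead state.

Track partial matches of the forbidden pattern `xxy`. State q3 is a dead state reached once `xxy` has occurred; every other state accepts. q0 means no part of `xxy` is currently matched.
4 states suffice.
        x   y  
>* q0   q1  q0 
 * q1   q2  q0 
 * q2   q2  q3 
   q3   q3  q3 
(> = start, * = accepting)

start=q0; accept=q0,q1,q2; q0-x>q1; q0-y>q0; q1-x>q2; q1-y>q0; q2-x>q2; q2-y>q3; q3-x>q3; q3-y>q3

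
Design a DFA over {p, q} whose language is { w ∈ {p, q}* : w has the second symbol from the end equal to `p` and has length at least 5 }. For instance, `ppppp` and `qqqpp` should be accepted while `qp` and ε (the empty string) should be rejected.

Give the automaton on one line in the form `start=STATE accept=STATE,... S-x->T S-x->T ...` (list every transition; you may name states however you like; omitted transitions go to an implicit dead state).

Handle the two conditions separately and then intersect. The first has 7 states tracking the last 2 symbols read; the second has 7 states tracking the input length, saturating at 6. A product state is a pair (one from each), accepting exactly when both do.
A 23-state machine:
       p  q 
>  A   B  C 
   B   D  E 
   C   F  G 
   D   H  I 
   E   J  K 
   F   H  I 
   G   J  K 
   H   L  M 
   I   N  O 
   J   L  M 
   K   N  O 
   L   P  Q 
   M   R  S 
   N   P  Q 
   O   R  S 
 * P   T  U 
 * Q   V  W 
   R   T  U 
   S   V  W 
 * T   T  U 
 * U   V  W 
   V   T  U 
   W   V  W 
(> = start, * = accepting)

start=A accept=P,Q,T,U A-p->B A-q->C B-p->D B-q->E C-p->F C-q->G D-p->H D-q->I E-p->J E-q->K F-p->H F-q->I G-p->J G-q->K H-p->L H-q->M I-p->N I-q->O J-p->L J-q->M K-p->N K-q->O L-p->P L-q->Q M-p->R M-q->S N-p->P N-q->Q O-p->R O-q->S P-p->T P-q->U Q-p->V Q-q->W R-p->T R-q->U S-p->V S-q->W T-p->T T-q->U U-p->V U-q->W V-p->T V-q->U W-p->V W-q->W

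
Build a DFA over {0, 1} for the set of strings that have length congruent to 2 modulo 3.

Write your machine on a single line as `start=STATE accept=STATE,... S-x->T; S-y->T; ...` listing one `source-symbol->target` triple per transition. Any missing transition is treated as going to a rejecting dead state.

Count input length modulo 3: every symbol advances one step around the cycle s0 → s1 → s2 → s0. Accept at s2.
With 3 states:
        0   1  
>  s0   s1  s1 
   s1   s2  s2 
 * s2   s0  s0 
(> = start, * = accepting)

start=s0; accept=s2; s0-0->s1; s0-1->s1; s1-0->s2; s1-1->s2; s2-0->s0; s2-1->s0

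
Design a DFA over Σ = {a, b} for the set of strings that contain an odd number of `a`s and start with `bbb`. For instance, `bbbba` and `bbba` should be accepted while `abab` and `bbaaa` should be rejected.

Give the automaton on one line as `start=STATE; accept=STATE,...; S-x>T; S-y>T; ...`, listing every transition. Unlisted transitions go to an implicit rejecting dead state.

start=q0; accept=q6; q0-a>q1; q0-b>q2; q1-a>q3; q1-b>q1; q2-a>q1; q2-b>q4; q3-a>q1; q3-b>q3; q4-a>q1; q4-b>q5; q5-a>q6; q5-b>q5; q6-a>q5; q6-b>q6

Run two small machines in parallel and take their product. One (2 states) tracks the count of `a`s modulo 2; the other (5 states) tracks whether the input so far still matches the prefix `bbb`. Each combined state is a pair, one component from each; accept when both components accept.
With 7 states:
        a   b  
>  q0   q1  q2 
   q1   q3  q1 
   q2   q1  q4 
   q3   q1  q3 
   q4   q1  q5 
   q5   q6  q5 
 * q6   q5  q6 
(> = start, * = accepting)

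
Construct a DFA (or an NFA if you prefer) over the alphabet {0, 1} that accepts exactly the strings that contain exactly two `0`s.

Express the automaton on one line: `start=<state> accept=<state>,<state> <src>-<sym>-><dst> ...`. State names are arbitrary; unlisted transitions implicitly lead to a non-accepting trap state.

Count `0`s, saturating at 3: states q0 through q2 mean 0 through 2 `0`s seen; q3 means more than 2. Each `0` increments (capped at q3); other symbols loop. Accept from {q2}.
        0   1  
>  q0   q1  q0 
   q1   q2  q1 
 * q2   q3  q2 
   q3   q3  q3 
(> = start, * = accepting)

start=q0 accept=q2 q0-0->q1 q0-1->q0 q1-0->q2 q1-1->q1 q2-0->q3 q2-1->q2 q3-0->q3 q3-1->q3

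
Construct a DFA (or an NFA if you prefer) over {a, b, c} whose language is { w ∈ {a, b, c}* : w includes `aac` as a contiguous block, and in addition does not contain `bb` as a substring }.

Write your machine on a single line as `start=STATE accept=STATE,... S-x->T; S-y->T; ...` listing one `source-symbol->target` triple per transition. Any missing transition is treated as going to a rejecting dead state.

start=S0; accept=S5,S6; S0-a->S1; S0-b->S2; S0-c->S0; S1-a->S3; S1-b->S2; S1-c->S0; S2-a->S1; S2-b->S4; S2-c->S0; S3-a->S3; S3-b->S2; S3-c->S5; S4-a->S4; S4-b->S4; S4-c->S4; S5-a->S5; S5-b->S6; S5-c->S5; S6-a->S5; S6-b->S4; S6-c->S5

Run two small machines in parallel and take their product. The first has 4 states tracking whether and how much of `aac` has been seen; the second has 3 states tracking partial matches of the forbidden pattern `bb`. A product state is a pair (one from each), accepting exactly when both do. After merging equivalent states the machine shrinks.
7 states suffice.
        a   b   c  
>  S0   S1  S2  S0 
   S1   S3  S2  S0 
   S2   S1  S4  S0 
   S3   S3  S2  S5 
   S4   S4  S4  S4 
 * S5   S5  S6  S5 
 * S6   S5  S4  S5 
(> = start, * = accepting)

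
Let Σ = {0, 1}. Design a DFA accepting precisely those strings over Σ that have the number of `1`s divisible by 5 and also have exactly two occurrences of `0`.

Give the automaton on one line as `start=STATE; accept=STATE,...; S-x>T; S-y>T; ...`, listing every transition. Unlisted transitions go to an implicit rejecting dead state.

start=A; accept=D; A-0>B; A-1>C; B-0>D; B-1>E; C-0>E; C-1>F; D-0>G; D-1>H; E-0>H; E-1>I; F-0>I; F-1>J; G-0>G; G-1>K; H-0>K; H-1>L; I-0>L; I-1>M; J-0>M; J-1>N; K-0>K; K-1>O; L-0>O; L-1>P; M-0>P; M-1>Q; N-0>Q; N-1>A; O-0>O; O-1>R; P-0>R; P-1>S; Q-0>S; Q-1>B; R-0>R; R-1>T; S-0>T; S-1>D; T-0>T; T-1>G

Handle the two conditions separately and then intersect. The first has 5 states tracking the count of `1`s modulo 5; the second has 4 states tracking the count of `0`s, saturating at 3. A product state is a pair (one from each), accepting exactly when both do.
A 20-state machine:
       0  1 
>  A   B  C 
   B   D  E 
   C   E  F 
 * D   G  H 
   E   H  I 
   F   I  J 
   G   G  K 
   H   K  L 
   I   L  M 
   J   M  N 
   K   K  O 
   L   O  P 
   M   P  Q 
   N   Q  A 
   O   O  R 
   P   R  S 
   Q   S  B 
   R   R  T 
   S   T  D 
   T   T  G 
(> = start, * = accepting)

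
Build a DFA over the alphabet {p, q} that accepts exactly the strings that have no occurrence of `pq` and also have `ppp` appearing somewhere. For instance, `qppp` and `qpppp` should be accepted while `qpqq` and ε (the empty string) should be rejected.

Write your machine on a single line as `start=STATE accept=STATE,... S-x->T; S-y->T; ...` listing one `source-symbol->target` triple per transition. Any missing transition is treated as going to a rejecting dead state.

start=s0; accept=s4; s0-p->s1; s0-q->s0; s1-p->s2; s1-q->s3; s2-p->s4; s2-q->s3; s3-p->s3; s3-q->s3; s4-p->s4; s4-q->s3

Handle the two conditions separately and then intersect. The first has 3 states tracking partial matches of the forbidden pattern `pq`; the second has 4 states tracking whether and how much of `ppp` has been seen. A product state is a pair (one from each), accepting exactly when both do. Equivalent product states are then merged.
A 5-state machine:
        p   q  
>  s0   s1  s0 
   s1   s2  s3 
   s2   s4  s3 
   s3   s3  s3 
 * s4   s4  s3 
(> = start, * = accepting)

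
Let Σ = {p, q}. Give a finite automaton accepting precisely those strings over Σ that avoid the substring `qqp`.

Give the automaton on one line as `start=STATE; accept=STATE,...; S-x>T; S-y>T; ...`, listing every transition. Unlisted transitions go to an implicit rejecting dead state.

start=s0; accept=s0,s1,s2; s0-p>s0; s0-q>s1; s1-p>s0; s1-q>s2; s2-p>s3; s2-q>s2; s3-p>s3; s3-q>s3

Track partial matches of the forbidden pattern `qqp`. State s3 is a dead state reached once `qqp` has occurred; every other state accepts. s0 means no part of `qqp` is currently matched.
With 4 states:
        p   q  
>* s0   s0  s1 
 * s1   s0  s2 
 * s2   s3  s2 
   s3   s3  s3 
(> = start, * = accepting)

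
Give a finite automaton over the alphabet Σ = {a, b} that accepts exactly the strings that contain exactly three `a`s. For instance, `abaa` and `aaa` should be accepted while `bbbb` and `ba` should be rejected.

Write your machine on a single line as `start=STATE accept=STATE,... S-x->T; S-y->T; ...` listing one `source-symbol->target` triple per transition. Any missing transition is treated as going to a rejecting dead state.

Count `a`s, saturating at 4: states q0 through q3 mean 0 through 3 `a`s seen; q4 means more than 3. Each `a` increments (capped at q4); other symbols loop. Accept from {q3}.
        a   b  
>  q0   q1  q0 
   q1   q2  q1 
   q2   q3  q2 
 * q3   q4  q3 
   q4   q4  q4 
(> = start, * = accepting)

start=q0; accept=q3; q0-a->q1; q0-b->q0; q1-a->q2; q1-b->q1; q2-a->q3; q2-b->q2; q3-a->q4; q3-b->q3; q4-a->q4; q4-b->q4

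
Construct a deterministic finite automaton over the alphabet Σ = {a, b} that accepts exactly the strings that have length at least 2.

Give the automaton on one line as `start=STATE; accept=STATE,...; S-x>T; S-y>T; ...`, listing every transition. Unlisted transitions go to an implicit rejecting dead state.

start=s0; accept=s2,s3; s0-a>s1; s0-b>s1; s1-a>s2; s1-b>s2; s2-a>s3; s2-b>s3; s3-a>s3; s3-b>s3

We only need to distinguish lengths 0, 1, …, 2, and '>2'. Chain s0 → s1 → s2 → s3 on every symbol, with s3 looping. Accepting states: {s2, s3}.
A 4-state machine:
        a   b  
>  s0   s1  s1 
   s1   s2  s2 
 * s2   s3  s3 
 * s3   s3  s3 
(> = start, * = accepting)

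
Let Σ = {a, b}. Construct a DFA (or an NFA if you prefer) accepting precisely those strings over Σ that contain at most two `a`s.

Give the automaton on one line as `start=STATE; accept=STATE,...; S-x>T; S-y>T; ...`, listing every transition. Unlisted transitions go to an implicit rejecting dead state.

Count `a`s, saturating at 3: states s0 through s2 mean 0 through 2 `a`s seen; s3 means more than 2. Each `a` increments (capped at s3); other symbols loop. Accept from {s0, s1, s2}.
        a   b  
>* s0   s1  s0 
 * s1   s2  s1 
 * s2   s3  s2 
   s3   s3  s3 
(> = start, * = accepting)

start=s0; accept=s0,s1,s2; s0-a>s1; s0-b>s0; s1-a>s2; s1-b>s1; s2-a>s3; s2-b>s2; s3-a>s3; s3-b>s3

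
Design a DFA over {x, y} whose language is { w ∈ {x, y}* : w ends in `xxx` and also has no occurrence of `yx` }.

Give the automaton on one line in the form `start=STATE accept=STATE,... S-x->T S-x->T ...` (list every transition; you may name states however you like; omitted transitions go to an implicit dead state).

Build one automaton per condition and run them in lockstep. One (4 states) tracks how much of the suffix `xxx` has currently been matched; the other (3 states) tracks partial matches of the forbidden pattern `yx`. Each combined state is a pair, one component from each; accept when both components accept. Equivalent product states are then merged.
       x  y 
>  A   B  C 
   B   D  C 
   C   C  C 
   D   E  C 
 * E   E  C 
(> = start, * = accepting)

start=A accept=E A-x->B A-y->C B-x->D B-y->C C-x->C C-y->C D-x->E D-y->C E-x->E E-y->C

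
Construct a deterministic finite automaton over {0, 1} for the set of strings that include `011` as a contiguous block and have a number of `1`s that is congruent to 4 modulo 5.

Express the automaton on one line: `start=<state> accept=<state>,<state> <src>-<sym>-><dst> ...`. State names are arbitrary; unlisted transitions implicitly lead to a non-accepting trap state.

Build one automaton per condition and run them in lockstep. The first has 4 states tracking whether and how much of `011` has been seen; the second has 5 states tracking the count of `1`s modulo 5. A product state is a pair (one from each), accepting exactly when both do.
With 20 states:
          0    1  
>  S0     S1   S2 
   S1     S1   S3 
   S2     S4   S5 
   S3     S4   S6 
   S4     S4   S7 
   S5     S8   S9 
   S6     S6  S10 
   S7     S8  S10 
   S8     S8  S11 
   S9    S12  S13 
   S10   S10  S14 
   S11   S12  S14 
   S12   S12  S15 
   S13   S16   S0 
 * S14   S14  S17 
   S15   S16  S17 
   S16   S16  S18 
   S17   S17  S19 
   S18    S1  S19 
   S19   S19   S6 
(> = start, * = accepting)

start=S0 accept=S14 S0-0->S1 S0-1->S2 S1-0->S1 S1-1->S3 S2-0->S4 S2-1->S5 S3-0->S4 S3-1->S6 S4-0->S4 S4-1->S7 S5-0->S8 S5-1->S9 S6-0->S6 S6-1->S10 S7-0->S8 S7-1->S10 S8-0->S8 S8-1->S11 S9-0->S12 S9-1->S13 S10-0->S10 S10-1->S14 S11-0->S12 S11-1->S14 S12-0->S12 S12-1->S15 S13-0->S16 S13-1->S0 S14-0->S14 S14-1->S17 S15-0->S16 S15-1->S17 S16-0->S16 S16-1->S18 S17-0->S17 S17-1->S19 S18-0->S1 S18-1->S19 S19-0->S19 S19-1->S6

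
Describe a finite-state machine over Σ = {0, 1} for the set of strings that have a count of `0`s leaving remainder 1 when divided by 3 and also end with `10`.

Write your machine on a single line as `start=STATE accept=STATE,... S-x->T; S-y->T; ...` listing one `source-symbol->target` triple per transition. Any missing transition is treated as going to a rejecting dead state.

start=A; accept=E; A-0->B; A-1->C; B-0->D; B-1->B; C-0->E; C-1->C; D-0->A; D-1->D; E-0->D; E-1->B

Run two small machines in parallel and take their product. The first has 3 states tracking the count of `0`s modulo 3; the second has 3 states tracking how much of the suffix `10` has currently been matched. A product state is a pair (one from each), accepting exactly when both do. Equivalent product states are then merged.
5 states suffice.
       0  1 
>  A   B  C 
   B   D  B 
   C   E  C 
   D   A  D 
 * E   D  B 
(> = start, * = accepting)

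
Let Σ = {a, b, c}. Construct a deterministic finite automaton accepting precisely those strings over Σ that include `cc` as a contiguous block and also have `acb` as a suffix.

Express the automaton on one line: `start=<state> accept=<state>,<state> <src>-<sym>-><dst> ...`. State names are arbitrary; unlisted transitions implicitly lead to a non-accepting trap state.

start=S0 accept=S5 S0-a->S0 S0-b->S0 S0-c->S1 S1-a->S0 S1-b->S0 S1-c->S2 S2-a->S3 S2-b->S2 S2-c->S2 S3-a->S3 S3-b->S2 S3-c->S4 S4-a->S3 S4-b->S5 S4-c->S2 S5-a->S3 S5-b->S2 S5-c->S2

Handle the two conditions separately and then intersect. One (3 states) tracks whether and how much of `cc` has been seen; the other (4 states) tracks how much of the suffix `acb` has currently been matched. Each combined state is a pair, one component from each; accept when both components accept. Equivalent product states are then merged.
6 states suffice.
        a   b   c  
>  S0   S0  S0  S1 
   S1   S0  S0  S2 
   S2   S3  S2  S2 
   S3   S3  S2  S4 
   S4   S3  S5  S2 
 * S5   S3  S2  S2 
(> = start, * = accepting)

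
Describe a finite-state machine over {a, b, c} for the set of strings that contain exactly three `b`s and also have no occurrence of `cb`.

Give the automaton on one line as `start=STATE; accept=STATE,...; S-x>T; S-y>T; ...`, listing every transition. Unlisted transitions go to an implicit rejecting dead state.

Handle the two conditions separately and then intersect. The first has 5 states tracking the count of `b`s, saturating at 4; the second has 3 states tracking partial matches of the forbidden pattern `cb`. A product state is a pair (one from each), accepting exactly when both do.
14 states suffice.
          a    b    c  
>  S0     S0   S1   S2 
   S1     S1   S3   S4 
   S2     S0   S5   S2 
   S3     S3   S6   S7 
   S4     S1   S8   S4 
   S5     S5   S8   S5 
 * S6     S6   S9  S10 
   S7     S3  S11   S7 
   S8     S8  S11   S8 
   S9     S9   S9  S12 
 * S10    S6  S13  S10 
   S11   S11  S13  S11 
   S12    S9  S13  S12 
   S13   S13  S13  S13 
(> = start, * = accepting)

start=S0; accept=S6,S10; S0-a>S0; S0-b>S1; S0-c>S2; S1-a>S1; S1-b>S3; S1-c>S4; S2-a>S0; S2-b>S5; S2-c>S2; S3-a>S3; S3-b>S6; S3-c>S7; S4-a>S1; S4-b>S8; S4-c>S4; S5-a>S5; S5-b>S8; S5-c>S5; S6-a>S6; S6-b>S9; S6-c>S10; S7-a>S3; S7-b>S11; S7-c>S7; S8-a>S8; S8-b>S11; S8-c>S8; S9-a>S9; S9-b>S9; S9-c>S12; S10-a>S6; S10-b>S13; S10-c>S10; S11-a>S11; S11-b>S13; S11-c>S11; S12-a>S9; S12-b>S13; S12-c>S12; S13-a>S13; S13-b>S13; S13-c>S13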